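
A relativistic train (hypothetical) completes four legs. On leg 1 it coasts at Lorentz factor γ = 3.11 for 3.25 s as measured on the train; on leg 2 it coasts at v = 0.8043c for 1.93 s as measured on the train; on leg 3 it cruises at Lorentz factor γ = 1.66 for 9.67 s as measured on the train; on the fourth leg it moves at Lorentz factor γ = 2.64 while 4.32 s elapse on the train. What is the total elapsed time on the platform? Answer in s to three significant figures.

Leg 1: γ = 3.11; Δt_1 = 3.110 × 3.25 = 10.11 s.
Leg 2: γ = 1/√(1 − 0.8043²) = 1/√0.3531 = 1.683; Δt_2 = 1.683 × 1.93 = 3.248 s.
Leg 3: γ = 1.66; Δt_3 = 1.660 × 9.67 = 16.05 s.
Leg 4: γ = 2.64; Δt_4 = 2.640 × 4.32 = 11.40 s.
Total: 10.11 + 3.248 + 16.05 + 11.40 s.

Δt = 40.8 s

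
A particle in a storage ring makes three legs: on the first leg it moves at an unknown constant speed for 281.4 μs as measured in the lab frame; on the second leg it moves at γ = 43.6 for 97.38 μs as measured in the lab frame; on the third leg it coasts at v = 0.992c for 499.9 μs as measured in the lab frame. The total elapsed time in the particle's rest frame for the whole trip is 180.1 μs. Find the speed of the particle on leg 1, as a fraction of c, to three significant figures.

Leg 1: speed unknown; τ_1 = 281.4/γ_1.
Leg 2: γ = 43.6; τ_2 = 97.38/43.60 = 2.233 μs.
Leg 3: γ = 1/√(1 − 0.992²) = 1/√0.01594 = 7.922; τ_3 = 499.9/7.922 = 63.11 μs.
Total proper time: τ_1 + 2.233 + 63.11 = 180.1, so τ_1 = 180.1 − 65.34 = 114.8 μs.
γ_1 = 281.4/114.8 = 2.452; β = √(1 − 1/γ²) = √0.8337.

β = 0.913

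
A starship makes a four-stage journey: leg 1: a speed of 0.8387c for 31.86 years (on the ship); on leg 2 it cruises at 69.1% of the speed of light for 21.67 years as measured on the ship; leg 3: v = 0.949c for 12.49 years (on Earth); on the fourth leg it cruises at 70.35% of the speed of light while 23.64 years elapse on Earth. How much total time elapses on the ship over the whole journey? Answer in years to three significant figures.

Leg 1: 31.86 years is already measured on the ship.
Leg 2: 21.67 years is already measured on the ship.
Leg 3: γ = 1/√(1 − 0.949²) = 1/√0.09940 = 3.172; τ_3 = 12.49/3.172 = 3.938 years.
Leg 4: β = 0.7035; γ = 1/√(1 − 0.7035²) = 1/√0.5051 = 1.407; τ_4 = 23.64/1.407 = 16.80 years.
Total: 31.86 + 21.67 + 3.938 + 16.80 years.

τ = 74.3 years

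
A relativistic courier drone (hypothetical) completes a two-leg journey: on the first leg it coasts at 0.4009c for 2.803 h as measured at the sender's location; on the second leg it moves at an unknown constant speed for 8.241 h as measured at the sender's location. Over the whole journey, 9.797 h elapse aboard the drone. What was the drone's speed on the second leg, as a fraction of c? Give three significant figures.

Leg 1: γ = 1/√(1 − 0.4009²) = 1/√0.8393 = 1.092; τ_1 = 2.803/1.092 = 2.568 h.
Leg 2: speed unknown; τ_2 = 8.241/γ_2.
Total proper time: 2.568 + τ_2 = 9.797, so τ_2 = 9.797 − 2.568 = 7.229 h.
γ_2 = 8.241/7.229 = 1.140; β = √(1 − 1/γ²) = √0.2305.

β = 0.480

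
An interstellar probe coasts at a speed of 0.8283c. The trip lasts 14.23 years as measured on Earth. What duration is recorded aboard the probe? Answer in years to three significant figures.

γ = 1/√(1 − 0.8283²) = 1/√0.3139 = 1.785
The interval measured on Earth is the dilated one; the clock aboard the probe measures the proper time τ = Δt/γ = 14.23/1.785 years.

τ = 7.97 years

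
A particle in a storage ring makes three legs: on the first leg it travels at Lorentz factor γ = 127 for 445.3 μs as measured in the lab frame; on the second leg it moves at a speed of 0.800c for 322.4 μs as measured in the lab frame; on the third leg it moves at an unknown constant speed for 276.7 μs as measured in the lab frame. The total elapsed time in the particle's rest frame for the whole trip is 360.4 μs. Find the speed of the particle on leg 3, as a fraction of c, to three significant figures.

Leg 1: γ = 127; τ_1 = 445.3/127.0 = 3.506 μs.
Leg 2: γ = 1/√(1 − 0.800²) = 1/√0.3600 = 1.667; τ_2 = 322.4/1.667 = 193.4 μs.
Leg 3: speed unknown; τ_3 = 276.7/γ_3.
Total proper time: 3.506 + 193.4 + τ_3 = 360.4, so τ_3 = 360.4 − 196.9 = 163.5 μs.
γ_3 = 276.7/163.5 = 1.693; β = √(1 − 1/γ²) = √0.6510.

β = 0.807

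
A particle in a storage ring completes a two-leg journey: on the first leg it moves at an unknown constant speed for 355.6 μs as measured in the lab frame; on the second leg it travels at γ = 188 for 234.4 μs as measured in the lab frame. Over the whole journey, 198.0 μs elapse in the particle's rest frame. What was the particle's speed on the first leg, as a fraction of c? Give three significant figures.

Leg 1: speed unknown; τ_1 = 355.6/γ_1.
Leg 2: γ = 188; τ_2 = 234.4/188.0 = 1.247 μs.
Total proper time: τ_1 + 1.247 = 198.0, so τ_1 = 198.0 − 1.247 = 196.8 μs.
γ_1 = 355.6/196.8 = 1.807; β = √(1 − 1/γ²) = √0.6939.

β = 0.833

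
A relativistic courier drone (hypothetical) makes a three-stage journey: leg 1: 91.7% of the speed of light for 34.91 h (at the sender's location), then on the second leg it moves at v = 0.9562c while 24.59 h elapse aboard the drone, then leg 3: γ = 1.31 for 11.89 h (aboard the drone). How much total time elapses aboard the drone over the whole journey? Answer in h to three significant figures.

Leg 1: β = 0.917; γ = 1/√(1 − 0.917²) = 1/√0.1591 = 2.507; τ_1 = 34.91/2.507 = 13.93 h.
Leg 2: 24.59 h is already measured aboard the drone.
Leg 3: 11.89 h is already measured aboard the drone.
Total: 13.93 + 24.59 + 11.89 h.

τ = 50.4 h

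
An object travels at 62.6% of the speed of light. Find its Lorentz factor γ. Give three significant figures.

β = 0.626; γ = 1/√(1 − 0.626²) = 1/√0.6081 = 1.282

γ = 1.28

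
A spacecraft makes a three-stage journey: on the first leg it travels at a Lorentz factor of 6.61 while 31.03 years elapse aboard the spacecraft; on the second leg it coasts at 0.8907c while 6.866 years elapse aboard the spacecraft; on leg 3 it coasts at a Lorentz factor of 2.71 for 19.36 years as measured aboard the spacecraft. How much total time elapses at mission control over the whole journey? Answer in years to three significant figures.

Leg 1: γ = 6.61; Δt_1 = 6.610 × 31.03 = 205.1 years.
Leg 2: γ = 1/√(1 − 0.8907²) = 1/√0.2067 = 2.200; Δt_2 = 2.200 × 6.866 = 15.10 years.
Leg 3: γ = 2.71; Δt_3 = 2.710 × 19.36 = 52.47 years.
Total: 205.1 + 15.10 + 52.47 years.

Δt = 273 years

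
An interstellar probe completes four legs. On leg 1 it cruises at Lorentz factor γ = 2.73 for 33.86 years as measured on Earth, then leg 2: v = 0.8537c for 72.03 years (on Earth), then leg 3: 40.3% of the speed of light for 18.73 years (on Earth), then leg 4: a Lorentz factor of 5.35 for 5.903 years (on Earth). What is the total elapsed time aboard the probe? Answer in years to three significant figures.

Leg 1: γ = 2.73; τ_1 = 33.86/2.730 = 12.40 years.
Leg 2: γ = 1/√(1 − 0.8537²) = 1/√0.2712 = 1.920; τ_2 = 72.03/1.920 = 37.51 years.
Leg 3: β = 0.403; γ = 1/√(1 − 0.403²) = 1/√0.8376 = 1.093; τ_3 = 18.73/1.093 = 17.14 years.
Leg 4: γ = 5.35; τ_4 = 5.903/5.350 = 1.103 years.
Total: 12.40 + 37.51 + 17.14 + 1.103 years.

τ = 68.2 years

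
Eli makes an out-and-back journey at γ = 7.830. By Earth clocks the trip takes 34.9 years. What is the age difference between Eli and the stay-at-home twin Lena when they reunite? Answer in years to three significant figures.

γ = 7.830
Eli's elapsed proper time: τ = 34.9/7.830 = 4.457 years.
Age gap = Δt − τ = 34.9 − 4.457 years.

Δt − τ = 30.4 years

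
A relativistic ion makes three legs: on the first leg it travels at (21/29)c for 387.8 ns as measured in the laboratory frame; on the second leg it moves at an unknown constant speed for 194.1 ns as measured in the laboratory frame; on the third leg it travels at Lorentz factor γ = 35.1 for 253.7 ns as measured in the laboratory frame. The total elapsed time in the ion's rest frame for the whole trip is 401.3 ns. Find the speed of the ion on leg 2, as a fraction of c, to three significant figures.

Leg 1: γ = 1/√(1 − (21/29)²) = 29/20 = 1.450; τ_1 = 387.8/1.450 = 267.4 ns.
Leg 2: speed unknown; τ_2 = 194.1/γ_2.
Leg 3: γ = 35.1; τ_3 = 253.7/35.10 = 7.228 ns.
Total proper time: 267.4 + τ_2 + 7.228 = 401.3, so τ_2 = 401.3 − 274.7 = 126.6 ns.
γ_2 = 194.1/126.6 = 1.533; β = √(1 − 1/γ²) = √0.5744.

β = 0.758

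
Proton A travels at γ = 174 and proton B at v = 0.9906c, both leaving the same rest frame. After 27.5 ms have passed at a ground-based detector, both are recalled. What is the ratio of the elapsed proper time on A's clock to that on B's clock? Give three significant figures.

A: γ = 174. B: γ = 1/√(1 − 0.9906²) = 1/√0.01871 = 7.310.
τ_A/τ_B = γ_B/γ_A = 7.310/174.0 = 0.04201, so τ_A/τ_B = 0.04201.

τ_A/τ_B = 0.0420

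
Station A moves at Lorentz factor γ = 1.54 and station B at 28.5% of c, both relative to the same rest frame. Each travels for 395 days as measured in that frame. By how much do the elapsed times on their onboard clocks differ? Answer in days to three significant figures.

|τ_A − τ_B| = 122 days

A: γ = 1.54; τ_A = 395/1.540 = 256.5 days.
B: β = 0.285; γ = 1/√(1 − 0.285²) = 1/√0.9188 = 1.043; τ_B = 395/1.043 = 378.6 days.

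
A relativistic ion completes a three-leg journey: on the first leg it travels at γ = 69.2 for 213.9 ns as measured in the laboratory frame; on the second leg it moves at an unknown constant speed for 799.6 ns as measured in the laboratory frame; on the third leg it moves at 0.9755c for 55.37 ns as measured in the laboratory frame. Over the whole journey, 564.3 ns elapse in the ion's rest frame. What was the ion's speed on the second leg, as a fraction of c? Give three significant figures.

Leg 1: γ = 69.2; τ_1 = 213.9/69.20 = 3.091 ns.
Leg 2: speed unknown; τ_2 = 799.6/γ_2.
Leg 3: γ = 1/√(1 − 0.9755²) = 1/√0.04840 = 4.545; τ_3 = 55.37/4.545 = 12.18 ns.
Total proper time: 3.091 + τ_2 + 12.18 = 564.3, so τ_2 = 564.3 − 15.27 = 549.0 ns.
γ_2 = 799.6/549.0 = 1.456; β = √(1 − 1/γ²) = √0.5285.

β = 0.727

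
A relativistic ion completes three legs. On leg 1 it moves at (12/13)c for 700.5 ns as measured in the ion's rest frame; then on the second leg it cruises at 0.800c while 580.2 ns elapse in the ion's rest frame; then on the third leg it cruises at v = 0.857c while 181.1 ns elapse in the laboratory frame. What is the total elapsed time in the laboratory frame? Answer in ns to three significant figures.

Leg 1: γ = 1/√(1 − (12/13)²) = 13/5 = 2.600; Δt_1 = 2.600 × 700.5 = 1821 ns.
Leg 2: γ = 1/√(1 − 0.800²) = 5/3 ≈ 1.667; Δt_2 = 1.667 × 580.2 = 967.0 ns.
Leg 3: 181.1 ns is already measured in the laboratory frame.
Total: 1821 + 967.0 + 181.1 ns.

Δt = 2970 ns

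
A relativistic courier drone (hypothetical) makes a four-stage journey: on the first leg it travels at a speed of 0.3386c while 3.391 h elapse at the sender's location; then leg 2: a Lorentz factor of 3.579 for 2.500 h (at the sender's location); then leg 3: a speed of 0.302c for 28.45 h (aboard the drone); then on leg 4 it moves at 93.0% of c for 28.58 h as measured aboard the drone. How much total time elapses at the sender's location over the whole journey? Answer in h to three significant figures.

Leg 1: 3.391 h is already measured at the sender's location.
Leg 2: 2.500 h is already measured at the sender's location.
Leg 3: γ = 1/√(1 − 0.302²) = 1/√0.9088 = 1.049; Δt_3 = 1.049 × 28.45 = 29.84 h.
Leg 4: β = 0.930; γ = 1/√(1 − 0.930²) = 1/√0.1351 = 2.721; Δt_4 = 2.721 × 28.58 = 77.76 h.
Total: 3.391 + 2.500 + 29.84 + 77.76 h.

Δt = 113 h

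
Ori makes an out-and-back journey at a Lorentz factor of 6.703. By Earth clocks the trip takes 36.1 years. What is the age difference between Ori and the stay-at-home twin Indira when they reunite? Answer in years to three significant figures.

Δt − τ = 30.7 years

γ = 6.703
Ori's elapsed proper time: τ = 36.1/6.703 = 5.386 years.
Age gap = Δt − τ = 36.1 − 5.386 years.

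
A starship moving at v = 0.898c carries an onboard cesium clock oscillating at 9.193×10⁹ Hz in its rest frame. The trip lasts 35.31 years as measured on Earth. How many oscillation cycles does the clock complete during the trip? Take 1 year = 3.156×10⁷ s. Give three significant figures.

γ = 1/√(1 − 0.898²) = 1/√0.1936 = 2.273
The oscillator's own cycle count is N = f × τ where τ is the proper time on the ship. τ = Δt/γ = 35.31/2.273 = 15.54 years = 4.903×10⁸ s.
N = 9.193×10⁹ × 4.903×10⁸ = 4.508×10¹⁸.

N = 4.51×10¹⁸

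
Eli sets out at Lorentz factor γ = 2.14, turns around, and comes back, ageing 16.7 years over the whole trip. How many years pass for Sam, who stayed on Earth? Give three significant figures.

Δt = 35.7 years

γ = 2.14
Earth-frame duration is the dilated interval: Δt = γτ = 2.140 × 16.7 years.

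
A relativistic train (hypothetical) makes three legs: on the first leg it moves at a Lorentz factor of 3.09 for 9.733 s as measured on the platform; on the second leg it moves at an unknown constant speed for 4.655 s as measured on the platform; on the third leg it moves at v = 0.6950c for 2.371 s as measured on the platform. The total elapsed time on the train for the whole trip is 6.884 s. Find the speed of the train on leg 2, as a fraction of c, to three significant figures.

β = 0.900

Leg 1: γ = 3.09; τ_1 = 9.733/3.090 = 3.150 s.
Leg 2: speed unknown; τ_2 = 4.655/γ_2.
Leg 3: γ = 1/√(1 − 0.6950²) = 1/√0.5170 = 1.391; τ_3 = 2.371/1.391 = 1.705 s.
Total proper time: 3.150 + τ_2 + 1.705 = 6.884, so τ_2 = 6.884 − 4.855 = 2.029 s.
γ_2 = 4.655/2.029 = 2.294; β = √(1 − 1/γ²) = √0.8099.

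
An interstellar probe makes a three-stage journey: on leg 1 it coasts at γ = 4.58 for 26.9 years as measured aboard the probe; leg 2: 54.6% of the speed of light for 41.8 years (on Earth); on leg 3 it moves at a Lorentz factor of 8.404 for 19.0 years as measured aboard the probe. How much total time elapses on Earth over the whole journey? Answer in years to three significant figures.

Leg 1: γ = 4.58; Δt_1 = 4.580 × 26.9 = 123.2 years.
Leg 2: 41.8 years is already measured on Earth.
Leg 3: γ = 8.404; Δt_3 = 8.404 × 19.0 = 159.7 years.
Total: 123.2 + 41.80 + 159.7 years.

Δt = 325 years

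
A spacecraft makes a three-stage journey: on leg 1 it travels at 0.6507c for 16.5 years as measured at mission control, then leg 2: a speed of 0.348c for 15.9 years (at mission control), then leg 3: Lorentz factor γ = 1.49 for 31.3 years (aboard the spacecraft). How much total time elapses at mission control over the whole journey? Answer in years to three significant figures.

Leg 1: 16.5 years is already measured at mission control.
Leg 2: 15.9 years is already measured at mission control.
Leg 3: γ = 1.49; Δt_3 = 1.490 × 31.3 = 46.64 years.
Total: 16.50 + 15.90 + 46.64 years.

Δt = 79.0 years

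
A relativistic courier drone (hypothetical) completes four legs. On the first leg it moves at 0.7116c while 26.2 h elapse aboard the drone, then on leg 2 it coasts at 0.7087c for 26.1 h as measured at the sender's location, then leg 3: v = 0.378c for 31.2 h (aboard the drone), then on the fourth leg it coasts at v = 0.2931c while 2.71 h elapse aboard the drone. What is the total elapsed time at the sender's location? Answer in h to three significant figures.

Leg 1: γ = 1/√(1 − 0.7116²) = 1/√0.4936 = 1.423; Δt_1 = 1.423 × 26.2 = 37.29 h.
Leg 2: 26.1 h is already measured at the sender's location.
Leg 3: γ = 1/√(1 − 0.378²) = 1/√0.8571 = 1.080; Δt_3 = 1.080 × 31.2 = 33.70 h.
Leg 4: γ = 1/√(1 − 0.2931²) = 1/√0.9141 = 1.046; Δt_4 = 1.046 × 2.71 = 2.834 h.
Total: 37.29 + 26.10 + 33.70 + 2.834 h.

Δt = 99.9 h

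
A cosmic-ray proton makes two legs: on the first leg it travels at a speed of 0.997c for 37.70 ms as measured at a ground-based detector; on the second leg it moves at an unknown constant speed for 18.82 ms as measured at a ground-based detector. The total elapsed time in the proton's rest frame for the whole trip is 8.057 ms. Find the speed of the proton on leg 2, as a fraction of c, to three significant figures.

β = 0.962

Leg 1: γ = 1/√(1 − 0.997²) = 1/√0.005991 = 12.92; τ_1 = 37.70/12.92 = 2.918 ms.
Leg 2: speed unknown; τ_2 = 18.82/γ_2.
Total proper time: 2.918 + τ_2 = 8.057, so τ_2 = 8.057 − 2.918 = 5.139 ms.
γ_2 = 18.82/5.139 = 3.662; β = √(1 − 1/γ²) = √0.9254.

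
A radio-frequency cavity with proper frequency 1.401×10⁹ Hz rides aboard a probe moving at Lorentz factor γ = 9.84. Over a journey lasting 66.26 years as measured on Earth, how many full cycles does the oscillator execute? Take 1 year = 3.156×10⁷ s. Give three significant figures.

γ = 9.84
The oscillator's own cycle count is N = f × τ where τ is the proper time aboard the probe. τ = Δt/γ = 66.26/9.840 = 6.734 years = 2.125×10⁸ s.
N = 1.401×10⁹ × 2.125×10⁸ = 2.977×10¹⁷.

N = 2.98×10¹⁷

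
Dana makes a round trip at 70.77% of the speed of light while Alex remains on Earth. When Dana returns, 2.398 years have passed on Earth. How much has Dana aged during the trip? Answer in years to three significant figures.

β = 0.7077; γ = 1/√(1 − 0.7077²) = 1/√0.4992 = 1.415
Dana's clock measures proper time along the trip: τ = Δt/γ = 2.398/1.415 years.

τ = 1.69 years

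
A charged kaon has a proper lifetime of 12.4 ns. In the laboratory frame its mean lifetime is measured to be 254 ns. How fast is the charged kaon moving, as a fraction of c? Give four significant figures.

β = 0.9988

γ = Δt/τ₀ = 254/12.4 = 20.48
β = √(1 − 1/γ²) = √(1 − 0.002383) = √0.9976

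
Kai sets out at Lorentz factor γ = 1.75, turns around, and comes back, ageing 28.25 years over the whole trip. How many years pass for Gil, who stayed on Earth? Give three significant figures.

Δt = 49.4 years

γ = 1.75
Earth-frame duration is the dilated interval: Δt = γτ = 1.750 × 28.25 years.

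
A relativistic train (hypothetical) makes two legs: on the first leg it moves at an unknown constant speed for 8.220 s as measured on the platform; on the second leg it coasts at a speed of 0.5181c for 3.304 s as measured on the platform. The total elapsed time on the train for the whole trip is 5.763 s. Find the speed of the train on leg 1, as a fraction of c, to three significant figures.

Leg 1: speed unknown; τ_1 = 8.220/γ_1.
Leg 2: γ = 1/√(1 − 0.5181²) = 1/√0.7316 = 1.169; τ_2 = 3.304/1.169 = 2.826 s.
Total proper time: τ_1 + 2.826 = 5.763, so τ_1 = 5.763 − 2.826 = 2.937 s.
γ_1 = 8.220/2.937 = 2.799; β = √(1 − 1/γ²) = √0.8723.

β = 0.934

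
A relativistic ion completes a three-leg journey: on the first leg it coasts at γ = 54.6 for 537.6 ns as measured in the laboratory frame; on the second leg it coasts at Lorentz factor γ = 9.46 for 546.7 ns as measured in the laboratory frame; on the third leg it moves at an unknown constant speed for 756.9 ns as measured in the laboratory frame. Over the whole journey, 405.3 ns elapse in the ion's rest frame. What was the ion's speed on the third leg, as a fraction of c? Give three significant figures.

β = 0.895

Leg 1: γ = 54.6; τ_1 = 537.6/54.60 = 9.846 ns.
Leg 2: γ = 9.46; τ_2 = 546.7/9.460 = 57.79 ns.
Leg 3: speed unknown; τ_3 = 756.9/γ_3.
Total proper time: 9.846 + 57.79 + τ_3 = 405.3, so τ_3 = 405.3 − 67.64 = 337.7 ns.
γ_3 = 756.9/337.7 = 2.242; β = √(1 − 1/γ²) = √0.8010.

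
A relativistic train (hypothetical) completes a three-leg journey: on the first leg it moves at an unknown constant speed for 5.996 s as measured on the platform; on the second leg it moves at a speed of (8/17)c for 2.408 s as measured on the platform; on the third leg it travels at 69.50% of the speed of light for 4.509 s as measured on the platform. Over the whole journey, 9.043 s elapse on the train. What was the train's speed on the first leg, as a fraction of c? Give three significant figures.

β = 0.790

Leg 1: speed unknown; τ_1 = 5.996/γ_1.
Leg 2: γ = 1/√(1 − (8/17)²) = 17/15 ≈ 1.133; τ_2 = 2.408/1.133 = 2.125 s.
Leg 3: β = 0.6950; γ = 1/√(1 − 0.6950²) = 1/√0.5170 = 1.391; τ_3 = 4.509/1.391 = 3.242 s.
Total proper time: τ_1 + 2.125 + 3.242 = 9.043, so τ_1 = 9.043 − 5.367 = 3.676 s.
γ_1 = 5.996/3.676 = 1.631; β = √(1 − 1/γ²) = √0.6241.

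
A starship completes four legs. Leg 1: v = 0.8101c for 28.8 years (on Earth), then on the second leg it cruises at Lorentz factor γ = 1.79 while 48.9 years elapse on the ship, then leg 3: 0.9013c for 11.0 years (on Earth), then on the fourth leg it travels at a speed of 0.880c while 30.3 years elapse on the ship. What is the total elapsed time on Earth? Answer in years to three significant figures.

Leg 1: 28.8 years is already measured on Earth.
Leg 2: γ = 1.79; Δt_2 = 1.790 × 48.9 = 87.53 years.
Leg 3: 11.0 years is already measured on Earth.
Leg 4: γ = 1/√(1 − 0.880²) = 1/√0.2256 = 2.105; Δt_4 = 2.105 × 30.3 = 63.79 years.
Total: 28.80 + 87.53 + 11.00 + 63.79 years.

Δt = 191 years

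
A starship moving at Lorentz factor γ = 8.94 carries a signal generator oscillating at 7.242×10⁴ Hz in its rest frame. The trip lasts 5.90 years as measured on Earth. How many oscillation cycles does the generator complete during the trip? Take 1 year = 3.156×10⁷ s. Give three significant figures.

N = 1.51×10¹²

γ = 8.94
The oscillator's own cycle count is N = f × τ where τ is the proper time on the ship. τ = Δt/γ = 5.90/8.940 = 0.6600 years = 2.083×10⁷ s.
N = 7.242×10⁴ × 2.083×10⁷ = 1.508×10¹².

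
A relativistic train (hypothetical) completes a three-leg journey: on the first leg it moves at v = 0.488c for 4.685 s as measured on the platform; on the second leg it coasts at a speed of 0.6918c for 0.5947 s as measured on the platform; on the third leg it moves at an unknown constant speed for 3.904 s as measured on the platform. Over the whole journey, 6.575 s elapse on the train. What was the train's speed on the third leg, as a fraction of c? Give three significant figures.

β = 0.850

Leg 1: γ = 1/√(1 − 0.488²) = 1/√0.7619 = 1.146; τ_1 = 4.685/1.146 = 4.089 s.
Leg 2: γ = 1/√(1 − 0.6918²) = 1/√0.5214 = 1.385; τ_2 = 0.5947/1.385 = 0.4294 s.
Leg 3: speed unknown; τ_3 = 3.904/γ_3.
Total proper time: 4.089 + 0.4294 + τ_3 = 6.575, so τ_3 = 6.575 − 4.519 = 2.056 s.
γ_3 = 3.904/2.056 = 1.899; β = √(1 − 1/γ²) = √0.7226.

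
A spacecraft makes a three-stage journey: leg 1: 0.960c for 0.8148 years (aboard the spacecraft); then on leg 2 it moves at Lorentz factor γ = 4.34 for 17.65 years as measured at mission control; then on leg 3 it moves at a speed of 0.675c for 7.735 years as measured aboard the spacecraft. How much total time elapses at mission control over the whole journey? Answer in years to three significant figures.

Δt = 31.0 years

Leg 1: γ = 1/√(1 − 0.960²) = 25/7 ≈ 3.571; Δt_1 = 3.571 × 0.8148 = 2.910 years.
Leg 2: 17.65 years is already measured at mission control.
Leg 3: γ = 1/√(1 − 0.675²) = 1/√0.5444 = 1.355; Δt_3 = 1.355 × 7.735 = 10.48 years.
Total: 2.910 + 17.65 + 10.48 years.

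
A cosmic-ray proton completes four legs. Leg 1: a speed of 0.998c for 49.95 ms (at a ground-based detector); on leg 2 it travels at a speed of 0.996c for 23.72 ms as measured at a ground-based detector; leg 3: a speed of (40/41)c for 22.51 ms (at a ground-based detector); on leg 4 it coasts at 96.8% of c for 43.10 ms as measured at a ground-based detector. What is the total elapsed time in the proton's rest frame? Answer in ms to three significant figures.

Leg 1: γ = 1/√(1 − 0.998²) = 1/√0.003996 = 15.82; τ_1 = 49.95/15.82 = 3.158 ms.
Leg 2: γ = 1/√(1 − 0.996²) = 1/√0.007984 = 11.19; τ_2 = 23.72/11.19 = 2.119 ms.
Leg 3: γ = 1/√(1 − (40/41)²) = 41/9 ≈ 4.556; τ_3 = 22.51/4.556 = 4.941 ms.
Leg 4: β = 0.968; γ = 1/√(1 − 0.968²) = 1/√0.06298 = 3.985; τ_4 = 43.10/3.985 = 10.82 ms.
Total: 3.158 + 2.119 + 4.941 + 10.82 ms.

τ = 21.0 ms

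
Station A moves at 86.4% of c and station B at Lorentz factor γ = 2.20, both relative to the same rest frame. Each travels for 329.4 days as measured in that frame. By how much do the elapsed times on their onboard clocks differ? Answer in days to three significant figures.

|τ_A − τ_B| = 16.1 days

A: β = 0.864; γ = 1/√(1 − 0.864²) = 1/√0.2535 = 1.986; τ_A = 329.4/1.986 = 165.9 days.
B: γ = 2.20; τ_B = 329.4/2.200 = 149.7 days.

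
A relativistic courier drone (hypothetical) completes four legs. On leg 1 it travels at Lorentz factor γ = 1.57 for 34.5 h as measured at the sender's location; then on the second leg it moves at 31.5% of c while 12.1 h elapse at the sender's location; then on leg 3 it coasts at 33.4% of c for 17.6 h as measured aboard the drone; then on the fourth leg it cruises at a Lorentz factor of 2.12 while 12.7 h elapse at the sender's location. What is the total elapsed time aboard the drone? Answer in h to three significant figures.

τ = 57.0 h

Leg 1: γ = 1.57; τ_1 = 34.5/1.570 = 21.97 h.
Leg 2: β = 0.315; γ = 1/√(1 − 0.315²) = 1/√0.9008 = 1.054; τ_2 = 12.1/1.054 = 11.48 h.
Leg 3: 17.6 h is already measured aboard the drone.
Leg 4: γ = 2.12; τ_4 = 12.7/2.120 = 5.991 h.
Total: 21.97 + 11.48 + 17.60 + 5.991 h.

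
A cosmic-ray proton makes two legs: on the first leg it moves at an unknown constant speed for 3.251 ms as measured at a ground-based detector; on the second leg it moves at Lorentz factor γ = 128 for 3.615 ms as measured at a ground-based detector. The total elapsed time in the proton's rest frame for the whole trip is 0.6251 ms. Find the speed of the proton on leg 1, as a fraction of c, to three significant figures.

Leg 1: speed unknown; τ_1 = 3.251/γ_1.
Leg 2: γ = 128; τ_2 = 3.615/128.0 = 0.02824 ms.
Total proper time: τ_1 + 0.02824 = 0.6251, so τ_1 = 0.6251 − 0.02824 = 0.5969 ms.
γ_1 = 3.251/0.5969 = 5.447; β = √(1 − 1/γ²) = √0.9663.

β = 0.983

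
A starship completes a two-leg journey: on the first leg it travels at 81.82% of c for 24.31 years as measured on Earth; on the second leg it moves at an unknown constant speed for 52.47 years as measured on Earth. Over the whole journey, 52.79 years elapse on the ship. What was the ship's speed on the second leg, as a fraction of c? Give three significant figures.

Leg 1: β = 0.8182; γ = 1/√(1 − 0.8182²) = 1/√0.3305 = 1.739; τ_1 = 24.31/1.739 = 13.98 years.
Leg 2: speed unknown; τ_2 = 52.47/γ_2.
Total proper time: 13.98 + τ_2 = 52.79, so τ_2 = 52.79 − 13.98 = 38.81 years.
γ_2 = 52.47/38.81 = 1.352; β = √(1 − 1/γ²) = √0.4528.

β = 0.673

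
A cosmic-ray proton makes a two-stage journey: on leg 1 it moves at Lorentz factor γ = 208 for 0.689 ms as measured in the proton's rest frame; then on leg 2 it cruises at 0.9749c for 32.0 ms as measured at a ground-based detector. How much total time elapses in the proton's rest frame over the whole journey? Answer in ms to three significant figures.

τ = 7.81 ms

Leg 1: 0.689 ms is already measured in the proton's rest frame.
Leg 2: γ = 1/√(1 − 0.9749²) = 1/√0.04957 = 4.491; τ_2 = 32.0/4.491 = 7.125 ms.
Total: 0.6890 + 7.125 ms.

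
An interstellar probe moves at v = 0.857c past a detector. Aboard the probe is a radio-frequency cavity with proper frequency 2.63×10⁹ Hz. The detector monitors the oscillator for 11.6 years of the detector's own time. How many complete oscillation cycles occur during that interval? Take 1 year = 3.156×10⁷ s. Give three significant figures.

γ = 1/√(1 − 0.857²) = 1/√0.2656 = 1.941
During 11.6 years of lab time, the oscillator's proper time advances by τ = Δt/γ = 11.6/1.941 = 5.978 years = 1.887×10⁸ s.
N = f × τ = 2.63×10⁹ × 1.887×10⁸ = 4.962×10¹⁷.

N = 4.96×10¹⁷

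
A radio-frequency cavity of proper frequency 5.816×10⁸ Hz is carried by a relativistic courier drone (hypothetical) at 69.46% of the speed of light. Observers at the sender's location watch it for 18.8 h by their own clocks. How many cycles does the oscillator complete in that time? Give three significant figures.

N = 2.83×10¹³

β = 0.6946; γ = 1/√(1 − 0.6946²) = 1/√0.5175 = 1.390
During 18.8 h of lab time, the oscillator's proper time advances by τ = Δt/γ = 18.8/1.390 = 13.52 h = 4.869×10⁴ s.
N = f × τ = 5.816×10⁸ × 4.869×10⁴ = 2.832×10¹³.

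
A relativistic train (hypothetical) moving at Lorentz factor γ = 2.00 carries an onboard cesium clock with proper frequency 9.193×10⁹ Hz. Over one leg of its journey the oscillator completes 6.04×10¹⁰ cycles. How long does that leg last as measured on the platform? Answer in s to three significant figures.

γ = 2.00
Proper time for N cycles: τ = N/f = 6.04×10¹⁰/(9.193×10⁹) = 6.570×10⁰ s = 6.570 s.
Lab-frame duration Δt = γτ = 2.000 × 6.570 = 13.14 s.

Δt = 13.1 s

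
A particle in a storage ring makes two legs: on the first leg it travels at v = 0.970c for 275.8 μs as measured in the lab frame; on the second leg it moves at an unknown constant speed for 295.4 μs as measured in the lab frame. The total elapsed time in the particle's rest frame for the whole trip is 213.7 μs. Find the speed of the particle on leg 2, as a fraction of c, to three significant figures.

Leg 1: γ = 1/√(1 − 0.970²) = 1/√0.05910 = 4.113; τ_1 = 275.8/4.113 = 67.05 μs.
Leg 2: speed unknown; τ_2 = 295.4/γ_2.
Total proper time: 67.05 + τ_2 = 213.7, so τ_2 = 213.7 − 67.05 = 146.7 μs.
γ_2 = 295.4/146.7 = 2.014; β = √(1 − 1/γ²) = √0.7535.

β = 0.868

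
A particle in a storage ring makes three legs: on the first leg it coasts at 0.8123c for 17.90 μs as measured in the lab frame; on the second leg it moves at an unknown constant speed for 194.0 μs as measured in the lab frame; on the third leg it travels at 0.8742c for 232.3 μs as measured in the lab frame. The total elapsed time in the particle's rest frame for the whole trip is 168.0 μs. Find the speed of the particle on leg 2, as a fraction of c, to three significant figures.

β = 0.973

Leg 1: γ = 1/√(1 − 0.8123²) = 1/√0.3402 = 1.715; τ_1 = 17.90/1.715 = 10.44 μs.
Leg 2: speed unknown; τ_2 = 194.0/γ_2.
Leg 3: γ = 1/√(1 − 0.8742²) = 1/√0.2358 = 2.059; τ_3 = 232.3/2.059 = 112.8 μs.
Total proper time: 10.44 + τ_2 + 112.8 = 168.0, so τ_2 = 168.0 − 123.2 = 44.76 μs.
γ_2 = 194.0/44.76 = 4.334; β = √(1 − 1/γ²) = √0.9468.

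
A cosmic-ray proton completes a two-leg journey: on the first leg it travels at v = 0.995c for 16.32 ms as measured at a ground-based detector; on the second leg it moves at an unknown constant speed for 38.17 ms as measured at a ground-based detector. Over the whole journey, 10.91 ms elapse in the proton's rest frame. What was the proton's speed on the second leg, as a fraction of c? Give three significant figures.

Leg 1: γ = 1/√(1 − 0.995²) = 1/√0.009975 = 10.01; τ_1 = 16.32/10.01 = 1.630 ms.
Leg 2: speed unknown; τ_2 = 38.17/γ_2.
Total proper time: 1.630 + τ_2 = 10.91, so τ_2 = 10.91 − 1.630 = 9.280 ms.
γ_2 = 38.17/9.280 = 4.113; β = √(1 − 1/γ²) = √0.9409.

β = 0.970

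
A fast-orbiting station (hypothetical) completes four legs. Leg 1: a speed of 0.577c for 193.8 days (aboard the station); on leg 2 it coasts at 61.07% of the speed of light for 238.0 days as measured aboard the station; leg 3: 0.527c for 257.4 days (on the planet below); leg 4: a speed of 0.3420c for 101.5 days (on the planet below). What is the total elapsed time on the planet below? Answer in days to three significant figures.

Δt = 897 days

Leg 1: γ = 1/√(1 − 0.577²) = 1/√0.6671 = 1.224; Δt_1 = 1.224 × 193.8 = 237.3 days.
Leg 2: β = 0.6107; γ = 1/√(1 − 0.6107²) = 1/√0.6270 = 1.263; Δt_2 = 1.263 × 238.0 = 300.6 days.
Leg 3: 257.4 days is already measured on the planet below.
Leg 4: 101.5 days is already measured on the planet below.
Total: 237.3 + 300.6 + 257.4 + 101.5 days.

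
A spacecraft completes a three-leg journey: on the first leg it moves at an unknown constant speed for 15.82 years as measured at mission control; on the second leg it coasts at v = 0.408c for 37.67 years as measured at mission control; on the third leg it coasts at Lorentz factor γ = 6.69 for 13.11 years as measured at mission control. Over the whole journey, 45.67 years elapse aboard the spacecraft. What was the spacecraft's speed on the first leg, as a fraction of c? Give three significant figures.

β = 0.808

Leg 1: speed unknown; τ_1 = 15.82/γ_1.
Leg 2: γ = 1/√(1 − 0.408²) = 1/√0.8335 = 1.095; τ_2 = 37.67/1.095 = 34.39 years.
Leg 3: γ = 6.69; τ_3 = 13.11/6.690 = 1.960 years.
Total proper time: τ_1 + 34.39 + 1.960 = 45.67, so τ_1 = 45.67 − 36.35 = 9.318 years.
γ_1 = 15.82/9.318 = 1.698; β = √(1 − 1/γ²) = √0.6531.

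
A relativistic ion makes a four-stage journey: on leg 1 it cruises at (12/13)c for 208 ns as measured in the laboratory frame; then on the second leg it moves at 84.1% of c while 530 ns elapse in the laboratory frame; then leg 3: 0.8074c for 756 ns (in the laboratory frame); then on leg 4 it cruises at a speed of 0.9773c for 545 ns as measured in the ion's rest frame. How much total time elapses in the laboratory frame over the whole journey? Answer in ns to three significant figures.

Leg 1: 208 ns is already measured in the laboratory frame.
Leg 2: 530 ns is already measured in the laboratory frame.
Leg 3: 756 ns is already measured in the laboratory frame.
Leg 4: γ = 1/√(1 − 0.9773²) = 1/√0.04488 = 4.720; Δt_4 = 4.720 × 545 = 2572 ns.
Total: 208.0 + 530.0 + 756.0 + 2572 ns.

Δt = 4070 ns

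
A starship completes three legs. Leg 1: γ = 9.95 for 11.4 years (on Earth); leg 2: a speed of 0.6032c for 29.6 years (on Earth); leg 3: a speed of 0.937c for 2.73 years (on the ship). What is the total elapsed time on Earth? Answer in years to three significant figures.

Δt = 48.8 years

Leg 1: 11.4 years is already measured on Earth.
Leg 2: 29.6 years is already measured on Earth.
Leg 3: γ = 1/√(1 − 0.937²) = 1/√0.1220 = 2.863; Δt_3 = 2.863 × 2.73 = 7.815 years.
Total: 11.40 + 29.60 + 7.815 years.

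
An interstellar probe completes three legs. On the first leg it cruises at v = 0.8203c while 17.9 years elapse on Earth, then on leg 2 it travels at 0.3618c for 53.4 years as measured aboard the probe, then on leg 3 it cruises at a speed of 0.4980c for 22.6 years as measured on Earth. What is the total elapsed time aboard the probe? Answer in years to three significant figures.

Leg 1: γ = 1/√(1 − 0.8203²) = 1/√0.3271 = 1.748; τ_1 = 17.9/1.748 = 10.24 years.
Leg 2: 53.4 years is already measured aboard the probe.
Leg 3: γ = 1/√(1 − 0.4980²) = 1/√0.7520 = 1.153; τ_3 = 22.6/1.153 = 19.60 years.
Total: 10.24 + 53.40 + 19.60 years.

τ = 83.2 years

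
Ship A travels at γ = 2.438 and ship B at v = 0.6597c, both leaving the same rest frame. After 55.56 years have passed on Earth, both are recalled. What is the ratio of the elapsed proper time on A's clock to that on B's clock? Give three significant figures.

A: γ = 2.438. B: γ = 1/√(1 − 0.6597²) = 1/√0.5648 = 1.331.
τ_A/τ_B = γ_B/γ_A = 1.331/2.438 = 0.5458, so τ_A/τ_B = 0.5458.

τ_A/τ_B = 0.546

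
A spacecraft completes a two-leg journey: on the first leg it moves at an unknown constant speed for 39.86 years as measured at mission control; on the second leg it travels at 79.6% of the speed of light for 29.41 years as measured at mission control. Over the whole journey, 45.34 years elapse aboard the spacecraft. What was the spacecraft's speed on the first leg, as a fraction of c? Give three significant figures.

β = 0.723

Leg 1: speed unknown; τ_1 = 39.86/γ_1.
Leg 2: β = 0.796; γ = 1/√(1 − 0.796²) = 1/√0.3664 = 1.652; τ_2 = 29.41/1.652 = 17.80 years.
Total proper time: τ_1 + 17.80 = 45.34, so τ_1 = 45.34 − 17.80 = 27.54 years.
γ_1 = 39.86/27.54 = 1.447; β = √(1 − 1/γ²) = √0.5227.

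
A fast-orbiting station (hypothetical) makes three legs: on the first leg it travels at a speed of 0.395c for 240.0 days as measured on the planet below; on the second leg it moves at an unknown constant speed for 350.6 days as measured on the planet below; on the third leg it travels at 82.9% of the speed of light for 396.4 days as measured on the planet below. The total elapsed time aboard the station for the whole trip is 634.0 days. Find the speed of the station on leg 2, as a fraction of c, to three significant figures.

β = 0.837

Leg 1: γ = 1/√(1 − 0.395²) = 1/√0.8440 = 1.089; τ_1 = 240.0/1.089 = 220.5 days.
Leg 2: speed unknown; τ_2 = 350.6/γ_2.
Leg 3: β = 0.829; γ = 1/√(1 − 0.829²) = 1/√0.3128 = 1.788; τ_3 = 396.4/1.788 = 221.7 days.
Total proper time: 220.5 + τ_2 + 221.7 = 634.0, so τ_2 = 634.0 − 442.2 = 191.8 days.
γ_2 = 350.6/191.8 = 1.828; β = √(1 − 1/γ²) = √0.7006.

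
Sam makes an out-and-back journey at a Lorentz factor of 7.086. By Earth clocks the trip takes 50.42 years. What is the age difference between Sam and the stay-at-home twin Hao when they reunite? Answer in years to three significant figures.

γ = 7.086
Sam's elapsed proper time: τ = 50.42/7.086 = 7.115 years.
Age gap = Δt − τ = 50.42 − 7.115 years.

Δt − τ = 43.3 years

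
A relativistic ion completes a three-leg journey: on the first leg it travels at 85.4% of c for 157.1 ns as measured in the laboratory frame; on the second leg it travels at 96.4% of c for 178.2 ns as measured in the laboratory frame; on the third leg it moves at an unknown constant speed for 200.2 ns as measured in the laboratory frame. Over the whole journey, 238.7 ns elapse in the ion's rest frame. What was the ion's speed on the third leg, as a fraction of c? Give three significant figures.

β = 0.837

Leg 1: β = 0.854; γ = 1/√(1 − 0.854²) = 1/√0.2707 = 1.922; τ_1 = 157.1/1.922 = 81.73 ns.
Leg 2: β = 0.964; γ = 1/√(1 − 0.964²) = 1/√0.07070 = 3.761; τ_2 = 178.2/3.761 = 47.38 ns.
Leg 3: speed unknown; τ_3 = 200.2/γ_3.
Total proper time: 81.73 + 47.38 + τ_3 = 238.7, so τ_3 = 238.7 − 129.1 = 109.6 ns.
γ_3 = 200.2/109.6 = 1.827; β = √(1 − 1/γ²) = √0.7004.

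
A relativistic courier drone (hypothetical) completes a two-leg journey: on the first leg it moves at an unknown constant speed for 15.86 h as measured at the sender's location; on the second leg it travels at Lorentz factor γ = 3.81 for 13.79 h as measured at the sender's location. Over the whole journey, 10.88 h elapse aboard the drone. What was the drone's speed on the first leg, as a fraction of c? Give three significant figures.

β = 0.889

Leg 1: speed unknown; τ_1 = 15.86/γ_1.
Leg 2: γ = 3.81; τ_2 = 13.79/3.810 = 3.619 h.
Total proper time: τ_1 + 3.619 = 10.88, so τ_1 = 10.88 − 3.619 = 7.261 h.
γ_1 = 15.86/7.261 = 2.184; β = √(1 − 1/γ²) = √0.7904.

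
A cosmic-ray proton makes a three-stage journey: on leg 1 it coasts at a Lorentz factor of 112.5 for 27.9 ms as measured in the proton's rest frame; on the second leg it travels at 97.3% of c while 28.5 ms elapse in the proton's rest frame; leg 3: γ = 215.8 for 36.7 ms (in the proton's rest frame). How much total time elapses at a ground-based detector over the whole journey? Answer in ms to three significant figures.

Leg 1: γ = 112.5; Δt_1 = 112.5 × 27.9 = 3139 ms.
Leg 2: β = 0.973; γ = 1/√(1 − 0.973²) = 1/√0.05327 = 4.333; Δt_2 = 4.333 × 28.5 = 123.5 ms.
Leg 3: γ = 215.8; Δt_3 = 215.8 × 36.7 = 7920 ms.
Total: 3139 + 123.5 + 7920 ms.

Δt = 1.12×10⁴ ms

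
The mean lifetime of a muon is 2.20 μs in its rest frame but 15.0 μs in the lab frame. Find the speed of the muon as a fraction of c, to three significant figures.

γ = Δt/τ₀ = 15.0/2.20 = 6.818
β = √(1 − 1/γ²) = √(1 − 0.02151) = √0.9785

v = 0.989c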